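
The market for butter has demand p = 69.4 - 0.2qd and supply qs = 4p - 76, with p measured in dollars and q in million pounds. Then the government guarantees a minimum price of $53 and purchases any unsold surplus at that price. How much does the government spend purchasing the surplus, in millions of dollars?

2862

Rearranging demand gives qd = 347 - 5p. Equilibrium: 347 - 5p = 4p - 76, so 423 = 9p and p* = 47, q* = 112.
The floor of 53 is above the equilibrium price 47, so it binds.
At p = 53: qd = 347 - 5·53 = 82 and qs = 4·53 - 76 = 136.
Surplus = qs - qd = 54.
Government expenditure = surplus × support price = 54 × 53 = 2862.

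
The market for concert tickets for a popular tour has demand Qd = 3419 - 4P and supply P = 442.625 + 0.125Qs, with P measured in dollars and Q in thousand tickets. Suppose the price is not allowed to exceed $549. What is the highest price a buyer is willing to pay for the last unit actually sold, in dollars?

Rearranging supply gives Qs = 8P - 3541. Without the control the market clears where 3419 - 4P = 8P - 3541, i.e. P* = 580 and Q* = 1099.
Since 549 < 580, the ceiling is binding.
At P = 549: Qd = 3419 - 4·549 = 1223 and Qs = 8·549 - 3541 = 851.
Only 851 units reach the market. On the demand curve, the marginal buyer's willingness to pay at Q = 851 is (3419 - 851)/4 = 642.

642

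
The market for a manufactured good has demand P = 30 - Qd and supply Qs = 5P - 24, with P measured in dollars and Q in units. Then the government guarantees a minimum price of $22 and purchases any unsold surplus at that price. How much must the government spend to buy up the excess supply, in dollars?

Rearranging demand gives Qd = 30 - P. Equilibrium: 30 - P = 5P - 24, so 54 = 6P and P* = 9, Q* = 21.
Because the floor (22) lies above the market-clearing price, it is binding.
At P = 22: Qd = 30 - 22 = 8 and Qs = 5·22 - 24 = 86.
Surplus = Qs - Qd = 78.
Government expenditure = surplus × support price = 78 × 22 = 1716.

1716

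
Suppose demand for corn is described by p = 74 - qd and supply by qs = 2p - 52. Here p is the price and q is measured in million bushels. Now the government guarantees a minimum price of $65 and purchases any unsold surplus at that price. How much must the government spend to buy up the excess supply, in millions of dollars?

4485

Rearranging demand gives qd = 74 - p. Setting quantity demanded equal to quantity supplied, 74 - p = 2p - 52, gives p* = 42 and q* = 32.
Because the floor (65) lies above the market-clearing price, it is binding.
At p = 65: qd = 74 - 65 = 9 and qs = 2·65 - 52 = 78.
Surplus = qs - qd = 69.
Government expenditure = surplus × support price = 69 × 65 = 4485.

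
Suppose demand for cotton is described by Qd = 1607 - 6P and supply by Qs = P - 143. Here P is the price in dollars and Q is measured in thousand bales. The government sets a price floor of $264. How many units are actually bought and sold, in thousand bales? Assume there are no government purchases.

In a free market, 1607 - 6P = P - 143 gives the equilibrium P* = 250, Q* = 107.
Because the floor (264) lies above the market-clearing price, it is binding.
At P = 264: Qd = 1607 - 6·264 = 23 and Qs = 264 - 143 = 121.
The quantity actually transacted is the short side, demand: 23.

23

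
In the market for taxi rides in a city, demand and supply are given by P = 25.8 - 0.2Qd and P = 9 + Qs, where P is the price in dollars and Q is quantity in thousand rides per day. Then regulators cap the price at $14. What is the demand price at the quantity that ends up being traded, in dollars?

Rearranging demand gives Qd = 129 - 5P; rearranging supply gives Qs = P - 9. Equilibrium: 129 - 5P = P - 9, so 138 = 6P and P* = 23, Q* = 14.
The ceiling of 14 is below the equilibrium price 23, so it binds.
At P = 14: Qd = 129 - 5·14 = 59 and Qs = 14 - 9 = 5.
Only 5 units reach the market. On the demand curve, the marginal buyer's willingness to pay at Q = 5 is (129 - 5)/5 = 24.8.

24.8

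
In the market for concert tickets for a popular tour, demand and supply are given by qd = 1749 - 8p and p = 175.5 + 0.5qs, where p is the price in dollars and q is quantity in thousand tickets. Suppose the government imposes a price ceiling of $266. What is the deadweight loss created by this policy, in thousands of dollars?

0

Rearranging supply gives qs = 2p - 351. Without the control the market clears where 1749 - 8p = 2p - 351, i.e. p* = 210 and q* = 69.
Since 266 is above p* = 210, the ceiling does not bind and the free-market outcome prevails.
Since the control does not bind, no trades are prevented and deadweight loss is zero.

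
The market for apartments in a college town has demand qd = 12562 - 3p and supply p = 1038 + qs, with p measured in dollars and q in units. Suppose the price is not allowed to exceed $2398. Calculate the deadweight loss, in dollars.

Rearranging supply gives qs = p - 1038. Without the control the market clears where 12562 - 3p = p - 1038, i.e. p* = 3400 and q* = 2362.
Because the ceiling (2398) lies below the market-clearing price, it is binding.
At p = 2398: qd = 12562 - 3·2398 = 5368 and qs = 2398 - 1038 = 1360.
Quantity traded falls to 1360. At q = 1360 the demand price is (12562 - 1360)/3 = 3734 and the supply price is 1038 + 1360 = 2398.
Deadweight loss = ½ · (3734 - 2398) · (2362 - 1360) = ½ · 1336 · 1002 = 669336.

669336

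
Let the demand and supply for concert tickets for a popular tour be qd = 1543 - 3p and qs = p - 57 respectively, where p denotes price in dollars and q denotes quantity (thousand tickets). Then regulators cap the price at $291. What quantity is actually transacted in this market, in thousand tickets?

Without the control the market clears where 1543 - 3p = p - 57, i.e. p* = 400 and q* = 343.
Since 291 < 400, the ceiling is binding.
At p = 291: qd = 1543 - 3·291 = 670 and qs = 291 - 57 = 234.
The quantity actually transacted is the short side, supply: 234.

234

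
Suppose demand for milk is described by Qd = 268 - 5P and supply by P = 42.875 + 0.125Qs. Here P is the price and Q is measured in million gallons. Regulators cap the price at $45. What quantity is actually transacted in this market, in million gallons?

Rearranging supply gives Qs = 8P - 343. In a free market, 268 - 5P = 8P - 343 gives the equilibrium P* = 47, Q* = 33.
The ceiling of 45 is below the equilibrium price 47, so it binds.
At P = 45: Qd = 268 - 5·45 = 43 and Qs = 8·45 - 343 = 17.
The quantity actually transacted is the short side, supply: 17.

17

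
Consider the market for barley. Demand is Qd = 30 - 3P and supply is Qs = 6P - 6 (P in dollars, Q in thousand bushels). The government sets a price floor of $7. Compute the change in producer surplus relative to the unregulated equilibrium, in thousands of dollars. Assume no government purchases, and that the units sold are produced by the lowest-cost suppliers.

20.25

In a free market, 30 - 3P = 6P - 6 gives the equilibrium P* = 4, Q* = 18.
Since 7 > 4, the floor is binding.
At P = 7: Qd = 30 - 3·7 = 9 and Qs = 6·7 - 6 = 36.
Producer surplus without the control is ½ · (4 - 1) · 18 = 27.
With the floor, 9 units are sold at 7. The supply price at Q = 9 is 2.5, so PS = ½ · [(7 - 1) + (7 - 2.5)] · 9 = 47.25.
Change in producer surplus = 47.25 - 27 = 20.25.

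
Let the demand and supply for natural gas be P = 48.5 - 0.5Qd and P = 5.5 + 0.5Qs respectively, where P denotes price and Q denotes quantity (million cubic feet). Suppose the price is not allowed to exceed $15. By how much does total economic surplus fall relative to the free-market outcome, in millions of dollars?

288

Rearranging demand gives Qd = 97 - 2P; rearranging supply gives Qs = 2P - 11. In a free market, 97 - 2P = 2P - 11 gives the equilibrium P* = 27, Q* = 43.
Since 15 < 27, the ceiling is binding.
At P = 15: Qd = 97 - 2·15 = 67 and Qs = 2·15 - 11 = 19.
Quantity traded falls to 19. At Q = 19 the demand price is (97 - 19)/2 = 39 and the supply price is (11 + 19)/2 = 15.
Deadweight loss = ½ · (39 - 15) · (43 - 19) = ½ · 24 · 24 = 288.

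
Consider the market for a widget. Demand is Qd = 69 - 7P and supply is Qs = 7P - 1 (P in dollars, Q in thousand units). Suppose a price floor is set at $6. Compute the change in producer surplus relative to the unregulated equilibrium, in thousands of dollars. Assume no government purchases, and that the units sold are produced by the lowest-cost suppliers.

In a free market, 69 - 7P = 7P - 1 gives the equilibrium P* = 5, Q* = 34.
The floor of 6 is above the equilibrium price 5, so it binds.
At P = 6: Qd = 69 - 7·6 = 27 and Qs = 7·6 - 1 = 41.
Producer surplus without the control is ½ · (5 - 1/7) · 34 = 578/7.
With the floor, 27 units are sold at 6. The supply price at Q = 27 is 4, so PS = ½ · [(6 - 1/7) + (6 - 4)] · 27 = 1485/14.
Change in producer surplus = 1485/14 - 578/7 = 23.5.

23.5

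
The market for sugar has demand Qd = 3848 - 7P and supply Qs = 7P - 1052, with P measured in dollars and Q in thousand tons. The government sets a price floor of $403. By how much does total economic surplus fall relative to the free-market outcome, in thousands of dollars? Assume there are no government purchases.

19663

Equilibrium: 3848 - 7P = 7P - 1052, so 4900 = 14P and P* = 350, Q* = 1398.
The floor of 403 is above the equilibrium price 350, so it binds.
At P = 403: Qd = 3848 - 7·403 = 1027 and Qs = 7·403 - 1052 = 1769.
Quantity traded falls to 1027. At Q = 1027 the demand price is (3848 - 1027)/7 = 403 and the supply price is (1052 + 1027)/7 = 297.
Deadweight loss = ½ · (403 - 297) · (1398 - 1027) = ½ · 106 · 371 = 19663.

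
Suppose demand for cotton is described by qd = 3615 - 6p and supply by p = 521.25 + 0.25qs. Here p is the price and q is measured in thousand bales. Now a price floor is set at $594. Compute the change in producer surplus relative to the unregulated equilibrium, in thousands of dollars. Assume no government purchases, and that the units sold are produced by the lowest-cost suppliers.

-1368

Rearranging supply gives qs = 4p - 2085. Equilibrium: 3615 - 6p = 4p - 2085, so 5700 = 10p and p* = 570, q* = 195.
Because the floor (594) lies above the market-clearing price, it is binding.
At p = 594: qd = 3615 - 6·594 = 51 and qs = 4·594 - 2085 = 291.
Producer surplus without the control is ½ · (570 - 521.25) · 195 = 4753.125.
With the floor, 51 units are sold at 594. The supply price at q = 51 is 534, so PS = ½ · [(594 - 521.25) + (594 - 534)] · 51 = 3385.125.
Change in producer surplus = 3385.125 - 4753.125 = -1368.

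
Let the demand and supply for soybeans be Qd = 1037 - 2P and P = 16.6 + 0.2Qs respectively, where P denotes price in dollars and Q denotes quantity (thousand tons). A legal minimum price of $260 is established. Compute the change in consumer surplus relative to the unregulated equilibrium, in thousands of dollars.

Rearranging supply gives Qs = 5P - 83. Equilibrium: 1037 - 2P = 5P - 83, so 1120 = 7P and P* = 160, Q* = 717.
Because the floor (260) lies above the market-clearing price, it is binding.
At P = 260: Qd = 1037 - 2·260 = 517 and Qs = 5·260 - 83 = 1217.
Consumer surplus without the control is ½ · (518.5 - 160) · 717 = 128522.25.
With the floor, consumers buy 517 units at 260, so CS = ½ · (518.5 - 260) · 517 = 66822.25.
Change in consumer surplus = 66822.25 - 128522.25 = -61700.

-61700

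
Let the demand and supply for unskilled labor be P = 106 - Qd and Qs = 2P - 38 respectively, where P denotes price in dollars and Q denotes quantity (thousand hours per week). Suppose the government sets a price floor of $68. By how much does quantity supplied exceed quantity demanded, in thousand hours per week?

Rearranging demand gives Qd = 106 - P. Without the control the market clears where 106 - P = 2P - 38, i.e. P* = 48 and Q* = 58.
Since 68 > 48, the floor is binding.
At P = 68: Qd = 106 - 68 = 38 and Qs = 2·68 - 38 = 98.
Surplus = Qs - Qd = 98 - 38 = 60.

60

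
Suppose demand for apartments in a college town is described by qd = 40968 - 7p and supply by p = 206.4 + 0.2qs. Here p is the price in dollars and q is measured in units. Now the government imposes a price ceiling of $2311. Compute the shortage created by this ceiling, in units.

Rearranging supply gives qs = 5p - 1032. Without the control the market clears where 40968 - 7p = 5p - 1032, i.e. p* = 3500 and q* = 16468.
The ceiling of 2311 is below the equilibrium price 3500, so it binds.
At p = 2311: qd = 40968 - 7·2311 = 24791 and qs = 5·2311 - 1032 = 10523.
Shortage = qd - qs = 24791 - 10523 = 14268.

14268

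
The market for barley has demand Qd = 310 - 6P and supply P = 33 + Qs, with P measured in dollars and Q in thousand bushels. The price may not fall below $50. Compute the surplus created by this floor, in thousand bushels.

Rearranging supply gives Qs = P - 33. Equilibrium: 310 - 6P = P - 33, so 343 = 7P and P* = 49, Q* = 16.
Because the floor (50) lies above the market-clearing price, it is binding.
At P = 50: Qd = 310 - 6·50 = 10 and Qs = 50 - 33 = 17.
Surplus = Qs - Qd = 17 - 10 = 7.

7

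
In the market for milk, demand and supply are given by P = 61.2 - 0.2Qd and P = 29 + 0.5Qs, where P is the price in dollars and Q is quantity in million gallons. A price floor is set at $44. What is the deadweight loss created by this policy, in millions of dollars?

Rearranging demand gives Qd = 306 - 5P; rearranging supply gives Qs = 2P - 58. In a free market, 306 - 5P = 2P - 58 gives the equilibrium P* = 52, Q* = 46.
The floor of 44 is below the equilibrium price 52, so it is not binding; the market clears at P* = 52, Q* = 46.
Since the control does not bind, no trades are prevented and deadweight loss is zero.

0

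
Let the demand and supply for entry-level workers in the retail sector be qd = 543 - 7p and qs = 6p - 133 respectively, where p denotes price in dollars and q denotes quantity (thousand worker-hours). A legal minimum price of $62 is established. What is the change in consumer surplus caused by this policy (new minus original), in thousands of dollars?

Without the control the market clears where 543 - 7p = 6p - 133, i.e. p* = 52 and q* = 179.
Because the floor (62) lies above the market-clearing price, it is binding.
At p = 62: qd = 543 - 7·62 = 109 and qs = 6·62 - 133 = 239.
Consumer surplus without the control is ½ · (543/7 - 52) · 179 = 32041/14.
With the floor, consumers buy 109 units at 62, so CS = ½ · (543/7 - 62) · 109 = 11881/14.
Change in consumer surplus = 11881/14 - 32041/14 = -1440.

-1440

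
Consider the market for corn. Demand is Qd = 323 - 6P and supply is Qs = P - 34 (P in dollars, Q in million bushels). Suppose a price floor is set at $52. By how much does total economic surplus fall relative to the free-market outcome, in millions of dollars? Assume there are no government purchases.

21

Setting quantity demanded equal to quantity supplied, 323 - 6P = P - 34, gives P* = 51 and Q* = 17.
Since 52 > 51, the floor is binding.
At P = 52: Qd = 323 - 6·52 = 11 and Qs = 52 - 34 = 18.
Quantity traded falls to 11. At Q = 11 the demand price is (323 - 11)/6 = 52 and the supply price is 34 + 11 = 45.
Deadweight loss = ½ · (52 - 45) · (17 - 11) = ½ · 7 · 6 = 21.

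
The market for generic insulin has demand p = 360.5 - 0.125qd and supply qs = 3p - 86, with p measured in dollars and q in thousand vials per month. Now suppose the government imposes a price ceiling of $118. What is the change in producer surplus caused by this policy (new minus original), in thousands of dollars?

-75392

Rearranging demand gives qd = 2884 - 8p. Equilibrium: 2884 - 8p = 3p - 86, so 2970 = 11p and p* = 270, q* = 724.
Because the ceiling (118) lies below the market-clearing price, it is binding.
At p = 118: qd = 2884 - 8·118 = 1940 and qs = 3·118 - 86 = 268.
Producer surplus without the control is ½ · (270 - 86/3) · 724 = 262088/3.
With the ceiling, producers sell 268 units at 118, so PS = ½ · (118 - 86/3) · 268 = 35912/3.
Change in producer surplus = 35912/3 - 262088/3 = -75392.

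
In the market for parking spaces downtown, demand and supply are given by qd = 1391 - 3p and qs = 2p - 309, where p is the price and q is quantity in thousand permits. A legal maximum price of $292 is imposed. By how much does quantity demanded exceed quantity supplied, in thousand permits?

240

Equilibrium: 1391 - 3p = 2p - 309, so 1700 = 5p and p* = 340, q* = 371.
Because the ceiling (292) lies below the market-clearing price, it is binding.
At p = 292: qd = 1391 - 3·292 = 515 and qs = 2·292 - 309 = 275.
Shortage = qd - qs = 515 - 275 = 240.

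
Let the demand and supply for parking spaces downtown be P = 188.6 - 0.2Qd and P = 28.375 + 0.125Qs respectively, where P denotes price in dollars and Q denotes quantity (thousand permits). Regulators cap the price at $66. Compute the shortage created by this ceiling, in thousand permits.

Rearranging demand gives Qd = 943 - 5P; rearranging supply gives Qs = 8P - 227. In a free market, 943 - 5P = 8P - 227 gives the equilibrium P* = 90, Q* = 493.
Because the ceiling (66) lies below the market-clearing price, it is binding.
At P = 66: Qd = 943 - 5·66 = 613 and Qs = 8·66 - 227 = 301.
Shortage = Qd - Qs = 613 - 301 = 312.

312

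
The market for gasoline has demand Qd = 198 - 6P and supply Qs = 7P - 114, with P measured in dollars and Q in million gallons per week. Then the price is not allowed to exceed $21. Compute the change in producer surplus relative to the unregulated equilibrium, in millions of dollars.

-130.5

In a free market, 198 - 6P = 7P - 114 gives the equilibrium P* = 24, Q* = 54.
Because the ceiling (21) lies below the market-clearing price, it is binding.
At P = 21: Qd = 198 - 6·21 = 72 and Qs = 7·21 - 114 = 33.
Producer surplus without the control is ½ · (24 - 114/7) · 54 = 1458/7.
With the ceiling, producers sell 33 units at 21, so PS = ½ · (21 - 114/7) · 33 = 1089/14.
Change in producer surplus = 1089/14 - 1458/7 = -130.5.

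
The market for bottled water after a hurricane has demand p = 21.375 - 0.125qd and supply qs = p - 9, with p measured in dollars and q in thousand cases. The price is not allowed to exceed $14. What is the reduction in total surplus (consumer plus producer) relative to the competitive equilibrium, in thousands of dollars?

Rearranging demand gives qd = 171 - 8p. In a free market, 171 - 8p = p - 9 gives the equilibrium p* = 20, q* = 11.
The ceiling of 14 is below the equilibrium price 20, so it binds.
At p = 14: qd = 171 - 8·14 = 59 and qs = 14 - 9 = 5.
Quantity traded falls to 5. At q = 5 the demand price is (171 - 5)/8 = 20.75 and the supply price is 9 + 5 = 14.
Deadweight loss = ½ · (20.75 - 14) · (11 - 5) = ½ · 6.75 · 6 = 20.25.

20.25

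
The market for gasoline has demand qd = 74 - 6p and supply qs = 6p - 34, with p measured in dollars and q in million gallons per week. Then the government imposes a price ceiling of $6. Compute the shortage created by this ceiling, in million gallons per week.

In a free market, 74 - 6p = 6p - 34 gives the equilibrium p* = 9, q* = 20.
Because the ceiling (6) lies below the market-clearing price, it is binding.
At p = 6: qd = 74 - 6·6 = 38 and qs = 6·6 - 34 = 2.
Shortage = qd - qs = 38 - 2 = 36.

36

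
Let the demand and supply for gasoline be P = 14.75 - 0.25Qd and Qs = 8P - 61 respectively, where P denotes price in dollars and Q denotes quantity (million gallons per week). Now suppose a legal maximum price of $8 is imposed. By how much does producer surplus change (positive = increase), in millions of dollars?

-22

Rearranging demand gives Qd = 59 - 4P. Without the control the market clears where 59 - 4P = 8P - 61, i.e. P* = 10 and Q* = 19.
The ceiling of 8 is below the equilibrium price 10, so it binds.
At P = 8: Qd = 59 - 4·8 = 27 and Qs = 8·8 - 61 = 3.
Producer surplus without the control is ½ · (10 - 7.625) · 19 = 22.5625.
With the ceiling, producers sell 3 units at 8, so PS = ½ · (8 - 7.625) · 3 = 0.5625.
Change in producer surplus = 0.5625 - 22.5625 = -22.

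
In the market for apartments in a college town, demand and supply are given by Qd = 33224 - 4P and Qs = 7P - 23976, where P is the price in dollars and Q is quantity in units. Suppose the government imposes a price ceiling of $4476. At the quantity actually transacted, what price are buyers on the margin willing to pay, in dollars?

6467

Equilibrium: 33224 - 4P = 7P - 23976, so 57200 = 11P and P* = 5200, Q* = 12424.
Because the ceiling (4476) lies below the market-clearing price, it is binding.
At P = 4476: Qd = 33224 - 4·4476 = 15320 and Qs = 7·4476 - 23976 = 7356.
Only 7356 units reach the market. On the demand curve, the marginal buyer's willingness to pay at Q = 7356 is (33224 - 7356)/4 = 6467.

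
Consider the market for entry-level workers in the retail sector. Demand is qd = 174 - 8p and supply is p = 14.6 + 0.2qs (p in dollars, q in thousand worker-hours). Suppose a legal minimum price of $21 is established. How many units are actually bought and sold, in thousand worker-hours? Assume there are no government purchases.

Rearranging supply gives qs = 5p - 73. Equilibrium: 174 - 8p = 5p - 73, so 247 = 13p and p* = 19, q* = 22.
Because the floor (21) lies above the market-clearing price, it is binding.
At p = 21: qd = 174 - 8·21 = 6 and qs = 5·21 - 73 = 32.
The quantity actually transacted is the short side, demand: 6.

6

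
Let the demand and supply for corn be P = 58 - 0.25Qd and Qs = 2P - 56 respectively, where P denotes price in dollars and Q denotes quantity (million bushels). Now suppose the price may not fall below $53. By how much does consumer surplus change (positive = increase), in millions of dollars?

Rearranging demand gives Qd = 232 - 4P. Setting quantity demanded equal to quantity supplied, 232 - 4P = 2P - 56, gives P* = 48 and Q* = 40.
Because the floor (53) lies above the market-clearing price, it is binding.
At P = 53: Qd = 232 - 4·53 = 20 and Qs = 2·53 - 56 = 50.
Consumer surplus without the control is ½ · (58 - 48) · 40 = 200.
With the floor, consumers buy 20 units at 53, so CS = ½ · (58 - 53) · 20 = 50.
Change in consumer surplus = 50 - 200 = -150.

-150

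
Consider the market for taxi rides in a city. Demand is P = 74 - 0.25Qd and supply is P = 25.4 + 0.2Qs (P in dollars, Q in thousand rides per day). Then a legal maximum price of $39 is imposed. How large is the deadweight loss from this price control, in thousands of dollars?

Rearranging demand gives Qd = 296 - 4P; rearranging supply gives Qs = 5P - 127. Setting quantity demanded equal to quantity supplied, 296 - 4P = 5P - 127, gives P* = 47 and Q* = 108.
Because the ceiling (39) lies below the market-clearing price, it is binding.
At P = 39: Qd = 296 - 4·39 = 140 and Qs = 5·39 - 127 = 68.
Quantity traded falls to 68. At Q = 68 the demand price is (296 - 68)/4 = 57 and the supply price is (127 + 68)/5 = 39.
Deadweight loss = ½ · (57 - 39) · (108 - 68) = ½ · 18 · 40 = 360.

360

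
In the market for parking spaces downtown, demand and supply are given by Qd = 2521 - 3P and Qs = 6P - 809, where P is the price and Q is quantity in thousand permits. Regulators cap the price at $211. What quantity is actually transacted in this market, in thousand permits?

457

Equilibrium: 2521 - 3P = 6P - 809, so 3330 = 9P and P* = 370, Q* = 1411.
Because the ceiling (211) lies below the market-clearing price, it is binding.
At P = 211: Qd = 2521 - 3·211 = 1888 and Qs = 6·211 - 809 = 457.
The quantity actually transacted is the short side, supply: 457.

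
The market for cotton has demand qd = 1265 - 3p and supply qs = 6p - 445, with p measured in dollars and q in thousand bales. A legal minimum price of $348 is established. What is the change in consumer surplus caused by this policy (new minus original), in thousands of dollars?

-72364

Equilibrium: 1265 - 3p = 6p - 445, so 1710 = 9p and p* = 190, q* = 695.
The floor of 348 is above the equilibrium price 190, so it binds.
At p = 348: qd = 1265 - 3·348 = 221 and qs = 6·348 - 445 = 1643.
Consumer surplus without the control is ½ · (1265/3 - 190) · 695 = 483025/6.
With the floor, consumers buy 221 units at 348, so CS = ½ · (1265/3 - 348) · 221 = 48841/6.
Change in consumer surplus = 48841/6 - 483025/6 = -72364.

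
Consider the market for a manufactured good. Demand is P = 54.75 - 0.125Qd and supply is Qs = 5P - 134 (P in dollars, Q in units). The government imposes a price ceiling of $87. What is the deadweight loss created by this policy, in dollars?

0

Rearranging demand gives Qd = 438 - 8P. Without the control the market clears where 438 - 8P = 5P - 134, i.e. P* = 44 and Q* = 86.
The ceiling of 87 is above the equilibrium price 44, so it is not binding; the market clears at P* = 44, Q* = 86.
Since the control does not bind, no trades are prevented and deadweight loss is zero.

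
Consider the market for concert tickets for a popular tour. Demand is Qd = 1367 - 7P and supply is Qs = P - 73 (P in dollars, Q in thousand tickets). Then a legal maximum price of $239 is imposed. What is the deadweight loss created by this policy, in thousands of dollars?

Setting quantity demanded equal to quantity supplied, 1367 - 7P = P - 73, gives P* = 180 and Q* = 107.
The ceiling of 239 is above the equilibrium price 180, so it is not binding; the market clears at P* = 180, Q* = 107.
Since the control does not bind, no trades are prevented and deadweight loss is zero.

0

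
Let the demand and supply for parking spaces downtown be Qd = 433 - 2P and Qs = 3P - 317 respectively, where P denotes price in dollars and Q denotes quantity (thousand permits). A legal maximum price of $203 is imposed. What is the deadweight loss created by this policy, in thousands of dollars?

Equilibrium: 433 - 2P = 3P - 317, so 750 = 5P and P* = 150, Q* = 133.
Since 203 is above P* = 150, the ceiling does not bind and the free-market outcome prevails.
Since the control does not bind, no trades are prevented and deadweight loss is zero.

0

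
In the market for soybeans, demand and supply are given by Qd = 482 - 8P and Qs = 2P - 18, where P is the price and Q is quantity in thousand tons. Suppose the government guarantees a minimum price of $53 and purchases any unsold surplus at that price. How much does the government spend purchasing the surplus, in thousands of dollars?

In a free market, 482 - 8P = 2P - 18 gives the equilibrium P* = 50, Q* = 82.
Because the floor (53) lies above the market-clearing price, it is binding.
At P = 53: Qd = 482 - 8·53 = 58 and Qs = 2·53 - 18 = 88.
Surplus = Qs - Qd = 30.
Government expenditure = surplus × support price = 30 × 53 = 1590.

1590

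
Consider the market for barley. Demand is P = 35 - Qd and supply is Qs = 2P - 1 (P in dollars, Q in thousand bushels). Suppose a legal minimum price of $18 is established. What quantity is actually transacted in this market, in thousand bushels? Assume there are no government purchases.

17

Rearranging demand gives Qd = 35 - P. In a free market, 35 - P = 2P - 1 gives the equilibrium P* = 12, Q* = 23.
The floor of 18 is above the equilibrium price 12, so it binds.
At P = 18: Qd = 35 - 18 = 17 and Qs = 2·18 - 1 = 35.
The quantity actually transacted is the short side, demand: 17.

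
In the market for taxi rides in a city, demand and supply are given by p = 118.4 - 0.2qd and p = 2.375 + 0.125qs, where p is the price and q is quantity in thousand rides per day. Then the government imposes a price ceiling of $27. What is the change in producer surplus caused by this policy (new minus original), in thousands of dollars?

Rearranging demand gives qd = 592 - 5p; rearranging supply gives qs = 8p - 19. In a free market, 592 - 5p = 8p - 19 gives the equilibrium p* = 47, q* = 357.
The ceiling of 27 is below the equilibrium price 47, so it binds.
At p = 27: qd = 592 - 5·27 = 457 and qs = 8·27 - 19 = 197.
Producer surplus without the control is ½ · (47 - 2.375) · 357 = 7965.5625.
With the ceiling, producers sell 197 units at 27, so PS = ½ · (27 - 2.375) · 197 = 2425.5625.
Change in producer surplus = 2425.5625 - 7965.5625 = -5540.

-5540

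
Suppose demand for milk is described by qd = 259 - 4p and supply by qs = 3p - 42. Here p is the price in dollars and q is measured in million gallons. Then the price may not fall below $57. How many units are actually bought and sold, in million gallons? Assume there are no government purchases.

31

In a free market, 259 - 4p = 3p - 42 gives the equilibrium p* = 43, q* = 87.
Since 57 > 43, the floor is binding.
At p = 57: qd = 259 - 4·57 = 31 and qs = 3·57 - 42 = 129.
The quantity actually transacted is the short side, demand: 31.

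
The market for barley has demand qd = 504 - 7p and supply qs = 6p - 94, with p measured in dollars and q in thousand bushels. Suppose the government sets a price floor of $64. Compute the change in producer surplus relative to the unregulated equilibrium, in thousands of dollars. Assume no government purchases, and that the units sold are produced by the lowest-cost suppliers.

Setting quantity demanded equal to quantity supplied, 504 - 7p = 6p - 94, gives p* = 46 and q* = 182.
Because the floor (64) lies above the market-clearing price, it is binding.
At p = 64: qd = 504 - 7·64 = 56 and qs = 6·64 - 94 = 290.
Producer surplus without the control is ½ · (46 - 47/3) · 182 = 8281/3.
With the floor, 56 units are sold at 64. The supply price at q = 56 is 25, so PS = ½ · [(64 - 47/3) + (64 - 25)] · 56 = 7336/3.
Change in producer surplus = 7336/3 - 8281/3 = -315.

-315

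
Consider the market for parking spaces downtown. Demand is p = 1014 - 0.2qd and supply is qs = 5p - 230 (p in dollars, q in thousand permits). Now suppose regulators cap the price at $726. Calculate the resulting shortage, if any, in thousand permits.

Rearranging demand gives qd = 5070 - 5p. Without the control the market clears where 5070 - 5p = 5p - 230, i.e. p* = 530 and q* = 2420.
The ceiling of 726 is above the equilibrium price 530, so it is not binding; the market clears at p* = 530, q* = 2420.
Since the control does not bind, there is no shortage.

0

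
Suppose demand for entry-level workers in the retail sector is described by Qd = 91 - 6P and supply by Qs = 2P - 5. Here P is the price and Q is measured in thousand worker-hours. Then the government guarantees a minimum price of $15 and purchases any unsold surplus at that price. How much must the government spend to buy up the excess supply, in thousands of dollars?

In a free market, 91 - 6P = 2P - 5 gives the equilibrium P* = 12, Q* = 19.
Since 15 > 12, the floor is binding.
At P = 15: Qd = 91 - 6·15 = 1 and Qs = 2·15 - 5 = 25.
Surplus = Qs - Qd = 24.
Government expenditure = surplus × support price = 24 × 15 = 360.

360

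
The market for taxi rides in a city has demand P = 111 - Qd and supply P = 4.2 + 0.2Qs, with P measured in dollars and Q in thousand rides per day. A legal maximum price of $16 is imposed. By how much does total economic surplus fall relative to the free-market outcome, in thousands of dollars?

Rearranging demand gives Qd = 111 - P; rearranging supply gives Qs = 5P - 21. Equilibrium: 111 - P = 5P - 21, so 132 = 6P and P* = 22, Q* = 89.
Because the ceiling (16) lies below the market-clearing price, it is binding.
At P = 16: Qd = 111 - 16 = 95 and Qs = 5·16 - 21 = 59.
Quantity traded falls to 59. At Q = 59 the demand price is 111 - 59 = 52 and the supply price is (21 + 59)/5 = 16.
Deadweight loss = ½ · (52 - 16) · (89 - 59) = ½ · 36 · 30 = 540.

540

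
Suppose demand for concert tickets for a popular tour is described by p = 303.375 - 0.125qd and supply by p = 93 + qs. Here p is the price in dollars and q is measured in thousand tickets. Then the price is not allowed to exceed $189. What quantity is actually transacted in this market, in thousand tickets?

96

Rearranging demand gives qd = 2427 - 8p; rearranging supply gives qs = p - 93. In a free market, 2427 - 8p = p - 93 gives the equilibrium p* = 280, q* = 187.
Since 189 < 280, the ceiling is binding.
At p = 189: qd = 2427 - 8·189 = 915 and qs = 189 - 93 = 96.
The quantity actually transacted is the short side, supply: 96.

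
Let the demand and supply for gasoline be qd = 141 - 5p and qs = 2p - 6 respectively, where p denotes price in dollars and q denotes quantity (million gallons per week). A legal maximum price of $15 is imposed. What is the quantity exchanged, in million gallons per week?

24

In a free market, 141 - 5p = 2p - 6 gives the equilibrium p* = 21, q* = 36.
The ceiling of 15 is below the equilibrium price 21, so it binds.
At p = 15: qd = 141 - 5·15 = 66 and qs = 2·15 - 6 = 24.
The quantity actually transacted is the short side, supply: 24.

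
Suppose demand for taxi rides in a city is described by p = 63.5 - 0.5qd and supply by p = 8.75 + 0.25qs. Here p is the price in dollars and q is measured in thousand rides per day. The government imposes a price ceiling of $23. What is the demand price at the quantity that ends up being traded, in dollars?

35

Rearranging demand gives qd = 127 - 2p; rearranging supply gives qs = 4p - 35. Without the control the market clears where 127 - 2p = 4p - 35, i.e. p* = 27 and q* = 73.
The ceiling of 23 is below the equilibrium price 27, so it binds.
At p = 23: qd = 127 - 2·23 = 81 and qs = 4·23 - 35 = 57.
Only 57 units reach the market. On the demand curve, the marginal buyer's willingness to pay at q = 57 is (127 - 57)/2 = 35.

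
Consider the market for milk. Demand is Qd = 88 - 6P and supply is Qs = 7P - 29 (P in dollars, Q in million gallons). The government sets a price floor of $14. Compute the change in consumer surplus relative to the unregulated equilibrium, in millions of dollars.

-95

In a free market, 88 - 6P = 7P - 29 gives the equilibrium P* = 9, Q* = 34.
The floor of 14 is above the equilibrium price 9, so it binds.
At P = 14: Qd = 88 - 6·14 = 4 and Qs = 7·14 - 29 = 69.
Consumer surplus without the control is ½ · (44/3 - 9) · 34 = 289/3.
With the floor, consumers buy 4 units at 14, so CS = ½ · (44/3 - 14) · 4 = 4/3.
Change in consumer surplus = 4/3 - 289/3 = -95.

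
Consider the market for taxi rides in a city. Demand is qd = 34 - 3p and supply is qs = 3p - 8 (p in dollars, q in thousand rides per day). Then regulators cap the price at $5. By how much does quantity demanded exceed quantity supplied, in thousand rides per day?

In a free market, 34 - 3p = 3p - 8 gives the equilibrium p* = 7, q* = 13.
Because the ceiling (5) lies below the market-clearing price, it is binding.
At p = 5: qd = 34 - 3·5 = 19 and qs = 3·5 - 8 = 7.
Shortage = qd - qs = 19 - 7 = 12.

12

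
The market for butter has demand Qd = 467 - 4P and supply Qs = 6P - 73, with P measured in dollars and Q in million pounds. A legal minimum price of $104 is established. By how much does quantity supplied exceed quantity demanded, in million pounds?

500

Setting quantity demanded equal to quantity supplied, 467 - 4P = 6P - 73, gives P* = 54 and Q* = 251.
Since 104 > 54, the floor is binding.
At P = 104: Qd = 467 - 4·104 = 51 and Qs = 6·104 - 73 = 551.
Surplus = Qs - Qd = 551 - 51 = 500.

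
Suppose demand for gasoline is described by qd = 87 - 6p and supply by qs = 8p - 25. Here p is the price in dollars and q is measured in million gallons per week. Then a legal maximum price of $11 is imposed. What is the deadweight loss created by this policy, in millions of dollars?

0

Without the control the market clears where 87 - 6p = 8p - 25, i.e. p* = 8 and q* = 39.
The ceiling of 11 is above the equilibrium price 8, so it is not binding; the market clears at p* = 8, q* = 39.
Since the control does not bind, no trades are prevented and deadweight loss is zero.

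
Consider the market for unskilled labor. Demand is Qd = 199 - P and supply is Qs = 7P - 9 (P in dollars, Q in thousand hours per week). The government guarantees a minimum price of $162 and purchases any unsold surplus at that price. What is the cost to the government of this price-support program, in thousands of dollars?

Setting quantity demanded equal to quantity supplied, 199 - P = 7P - 9, gives P* = 26 and Q* = 173.
Because the floor (162) lies above the market-clearing price, it is binding.
At P = 162: Qd = 199 - 162 = 37 and Qs = 7·162 - 9 = 1125.
Surplus = Qs - Qd = 1088.
Government expenditure = surplus × support price = 1088 × 162 = 176256.

176256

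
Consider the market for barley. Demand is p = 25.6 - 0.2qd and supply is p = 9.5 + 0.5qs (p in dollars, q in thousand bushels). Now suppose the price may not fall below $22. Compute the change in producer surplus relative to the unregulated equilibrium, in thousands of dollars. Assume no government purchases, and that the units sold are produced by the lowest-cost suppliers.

11.75

Rearranging demand gives qd = 128 - 5p; rearranging supply gives qs = 2p - 19. Equilibrium: 128 - 5p = 2p - 19, so 147 = 7p and p* = 21, q* = 23.
Because the floor (22) lies above the market-clearing price, it is binding.
At p = 22: qd = 128 - 5·22 = 18 and qs = 2·22 - 19 = 25.
Producer surplus without the control is ½ · (21 - 9.5) · 23 = 132.25.
With the floor, 18 units are sold at 22. The supply price at q = 18 is 18.5, so PS = ½ · [(22 - 9.5) + (22 - 18.5)] · 18 = 144.
Change in producer surplus = 144 - 132.25 = 11.75.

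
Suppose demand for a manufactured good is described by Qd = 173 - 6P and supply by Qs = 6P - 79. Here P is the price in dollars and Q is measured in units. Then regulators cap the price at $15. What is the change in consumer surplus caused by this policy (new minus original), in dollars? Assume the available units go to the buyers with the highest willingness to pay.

Without the control the market clears where 173 - 6P = 6P - 79, i.e. P* = 21 and Q* = 47.
Since 15 < 21, the ceiling is binding.
At P = 15: Qd = 173 - 6·15 = 83 and Qs = 6·15 - 79 = 11.
Consumer surplus without the control is ½ · (173/6 - 21) · 47 = 2209/12.
With the ceiling, 11 units are sold at 15 (assume they go to the highest-value buyers). The demand price at Q = 11 is 27, so CS = ½ · [(173/6 - 15) + (27 - 15)] · 11 = 1705/12.
Change in consumer surplus = 1705/12 - 2209/12 = -42.

-42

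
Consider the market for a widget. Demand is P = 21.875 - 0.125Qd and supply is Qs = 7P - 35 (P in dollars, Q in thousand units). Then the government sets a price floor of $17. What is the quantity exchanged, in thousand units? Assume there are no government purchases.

Rearranging demand gives Qd = 175 - 8P. Without the control the market clears where 175 - 8P = 7P - 35, i.e. P* = 14 and Q* = 63.
Because the floor (17) lies above the market-clearing price, it is binding.
At P = 17: Qd = 175 - 8·17 = 39 and Qs = 7·17 - 35 = 84.
The quantity actually transacted is the short side, demand: 39.

39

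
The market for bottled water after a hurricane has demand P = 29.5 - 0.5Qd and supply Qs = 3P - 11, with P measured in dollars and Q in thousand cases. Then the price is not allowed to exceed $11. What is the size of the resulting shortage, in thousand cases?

Rearranging demand gives Qd = 59 - 2P. Setting quantity demanded equal to quantity supplied, 59 - 2P = 3P - 11, gives P* = 14 and Q* = 31.
Since 11 < 14, the ceiling is binding.
At P = 11: Qd = 59 - 2·11 = 37 and Qs = 3·11 - 11 = 22.
Shortage = Qd - Qs = 37 - 22 = 15.

15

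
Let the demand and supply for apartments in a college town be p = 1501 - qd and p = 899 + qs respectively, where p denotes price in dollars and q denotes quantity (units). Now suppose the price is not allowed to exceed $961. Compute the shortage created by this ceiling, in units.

Rearranging demand gives qd = 1501 - p; rearranging supply gives qs = p - 899. In a free market, 1501 - p = p - 899 gives the equilibrium p* = 1200, q* = 301.
The ceiling of 961 is below the equilibrium price 1200, so it binds.
At p = 961: qd = 1501 - 961 = 540 and qs = 961 - 899 = 62.
Shortage = qd - qs = 540 - 62 = 478.

478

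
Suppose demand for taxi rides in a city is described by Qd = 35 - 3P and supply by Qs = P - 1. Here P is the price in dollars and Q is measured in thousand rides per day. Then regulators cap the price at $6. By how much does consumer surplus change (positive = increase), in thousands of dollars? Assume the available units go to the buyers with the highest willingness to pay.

Equilibrium: 35 - 3P = P - 1, so 36 = 4P and P* = 9, Q* = 8.
Because the ceiling (6) lies below the market-clearing price, it is binding.
At P = 6: Qd = 35 - 3·6 = 17 and Qs = 6 - 1 = 5.
Consumer surplus without the control is ½ · (35/3 - 9) · 8 = 32/3.
With the ceiling, 5 units are sold at 6 (assume they go to the highest-value buyers). The demand price at Q = 5 is 10, so CS = ½ · [(35/3 - 6) + (10 - 6)] · 5 = 145/6.
Change in consumer surplus = 145/6 - 32/3 = 13.5.

13.5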